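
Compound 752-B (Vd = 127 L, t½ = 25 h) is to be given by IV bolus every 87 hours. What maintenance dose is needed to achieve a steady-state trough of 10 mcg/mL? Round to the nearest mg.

12901 mg

τ/t½ = 87/25 ≈ 3.48, so f = (1/2)^(87/25) ≈ 0.089622.
Cmin,ss = (D/Vd)·f/(1−f), so D = Cmin,ss·Vd·(1−f)/f.
D = 10 × 127 × (1−f)/f ≈ 10 × 127 × 10.15797 ≈ 12900.62 mg.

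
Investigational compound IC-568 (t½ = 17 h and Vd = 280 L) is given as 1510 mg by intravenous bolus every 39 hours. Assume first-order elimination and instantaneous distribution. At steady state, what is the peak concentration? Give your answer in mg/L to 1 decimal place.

6.8 mg/L

τ/t½ = 39/17 ≈ 2.2941, so fraction remaining f = (1/2)^(39/17) ≈ 0.2039.
Accumulation ratio R = 1/(1 − f) ≈ 1/0.7961 ≈ 1.2561.
Single-dose peak C₀ = D/Vd = 1510/280 ≈ 5.393 mg/L.
Steady-state peak Cmax,ss = C₀·R ≈ 5.393 × 1.2561 ≈ 6.774 mg/L.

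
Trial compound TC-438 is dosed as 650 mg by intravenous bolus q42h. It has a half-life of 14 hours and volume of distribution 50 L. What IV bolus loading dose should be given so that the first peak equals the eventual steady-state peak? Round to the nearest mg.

f = (1/2)^(42/14) ≈ 0.125000; accumulation ratio R = 1/(1−f) ≈ 1.14286.
Loading dose to hit Cmax,ss on first dose: D_load = D_maint·R ≈ 650 × 1.14286 ≈ 742.86 mg.

743 mg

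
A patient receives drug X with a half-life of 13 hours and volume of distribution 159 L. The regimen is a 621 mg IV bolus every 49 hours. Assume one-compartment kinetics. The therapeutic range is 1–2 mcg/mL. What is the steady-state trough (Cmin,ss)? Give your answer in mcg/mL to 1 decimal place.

k = ln2/t½ = ln2/13 ≈ 0.053319 h⁻¹; fraction remaining f = e^(−kτ) = e^(−0.053319×49) ≈ 0.0733.
Single-dose peak C₀ = D/Vd = 621/159 ≈ 3.906 mcg/mL.
Steady-state trough Cmin,ss = C₀·f/(1−f) ≈ 3.906 × 0.0733/0.9267 ≈ 0.309 mcg/mL.
Trough 0.3 mcg/mL vs MEC 1 mcg/mL: subtherapeutic.

0.3 mcg/mL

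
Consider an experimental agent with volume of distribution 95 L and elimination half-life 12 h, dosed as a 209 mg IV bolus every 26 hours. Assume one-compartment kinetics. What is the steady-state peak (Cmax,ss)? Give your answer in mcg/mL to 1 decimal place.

Over one 26-h interval, 26/12 ≈ 2.1667 half-lives elapse, leaving f ≈ 0.2227 of each dose.
At steady state, accumulation factor R = 1/(1 − e^(−kτ)) ≈ 1.2865.
Single-dose peak C₀ = D/Vd = 209/95 ≈ 2.200 mcg/mL.
Steady-state peak Cmax,ss = C₀·R ≈ 2.200 × 1.2865 ≈ 2.830 mcg/mL.

2.8 mcg/mL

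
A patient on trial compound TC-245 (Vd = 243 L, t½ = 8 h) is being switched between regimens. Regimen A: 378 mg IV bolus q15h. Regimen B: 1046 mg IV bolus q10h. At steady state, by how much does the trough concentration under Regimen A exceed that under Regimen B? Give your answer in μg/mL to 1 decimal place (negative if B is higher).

Regimen A: f = (1/2)^(15/8) ≈ 0.2726; Cmin,ss = (378/243)·f/(1−f) ≈ 0.583 μg/mL.
Regimen B: f = (1/2)^(10/8) ≈ 0.4204; Cmin,ss = (1046/243)·f/(1−f) ≈ 3.122 μg/mL.
Difference ≈ 0.583 − 3.122 ≈ -2.539 μg/mL.

-2.5 μg/mL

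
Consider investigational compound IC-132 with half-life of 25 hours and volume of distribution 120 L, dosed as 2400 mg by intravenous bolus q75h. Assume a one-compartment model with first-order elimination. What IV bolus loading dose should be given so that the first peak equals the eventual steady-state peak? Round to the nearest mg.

2743 mg

f = (1/2)^(75/25) ≈ 0.125000; accumulation ratio R = 1/(1−f) ≈ 1.14286.
Loading dose to hit Cmax,ss on first dose: D_load = D_maint·R ≈ 2400 × 1.14286 ≈ 2742.86 mg.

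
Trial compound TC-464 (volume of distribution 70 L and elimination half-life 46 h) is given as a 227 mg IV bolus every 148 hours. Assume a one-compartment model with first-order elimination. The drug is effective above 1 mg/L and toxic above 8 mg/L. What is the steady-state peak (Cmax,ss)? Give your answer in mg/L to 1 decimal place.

3.6 mg/L

Over one 148-h interval, 148/46 ≈ 3.2174 half-lives elapse, leaving f ≈ 0.1075 of each dose.
Accumulation ratio R = 1/(1 − f) ≈ 1/0.8925 ≈ 1.1204.
Single-dose peak C₀ = D/Vd = 227/70 ≈ 3.243 mg/L.
Steady-state peak Cmax,ss = C₀·R ≈ 3.243 × 1.1204 ≈ 3.633 mg/L.
Peak 3.6 mg/L vs MTC 8 mg/L: below toxic threshold.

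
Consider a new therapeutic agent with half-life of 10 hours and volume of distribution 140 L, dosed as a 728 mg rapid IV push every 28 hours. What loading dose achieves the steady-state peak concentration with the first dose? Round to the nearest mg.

850 mg

f = (1/2)^(28/10) ≈ 0.143587; accumulation ratio R = 1/(1−f) ≈ 1.16766.
Loading dose to hit Cmax,ss on first dose: D_load = D_maint·R ≈ 728 × 1.16766 ≈ 850.06 mg.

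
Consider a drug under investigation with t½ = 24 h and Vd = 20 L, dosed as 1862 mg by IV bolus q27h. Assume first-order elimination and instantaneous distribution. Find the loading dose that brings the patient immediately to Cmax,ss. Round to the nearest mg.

f = (1/2)^(27/24) ≈ 0.458502; accumulation ratio R = 1/(1−f) ≈ 1.84673.
Loading dose to hit Cmax,ss on first dose: D_load = D_maint·R ≈ 1862 × 1.84673 ≈ 3438.61 mg.

3439 mg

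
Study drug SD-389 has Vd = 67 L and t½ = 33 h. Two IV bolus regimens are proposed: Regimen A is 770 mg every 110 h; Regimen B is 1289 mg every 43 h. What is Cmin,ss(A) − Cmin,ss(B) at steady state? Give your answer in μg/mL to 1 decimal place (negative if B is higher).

-11.8 μg/mL

Regimen A: f = (1/2)^(110/33) ≈ 0.0992; Cmin,ss = (770/67)·f/(1−f) ≈ 1.266 μg/mL.
Regimen B: f = (1/2)^(43/33) ≈ 0.4053; Cmin,ss = (1289/67)·f/(1−f) ≈ 13.112 μg/mL.
Difference ≈ 1.266 − 13.112 ≈ -11.846 μg/mL.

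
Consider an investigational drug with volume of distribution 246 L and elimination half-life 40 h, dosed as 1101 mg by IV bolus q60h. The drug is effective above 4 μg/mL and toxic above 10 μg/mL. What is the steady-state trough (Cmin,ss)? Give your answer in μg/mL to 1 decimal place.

2.4 μg/mL

τ/t½ = 60/40 ≈ 1.5, so fraction remaining f = (1/2)^(60/40) ≈ 0.3536.
At steady state, accumulation factor R = 1/(1 − e^(−kτ)) ≈ 1.5470.
Each bolus raises the concentration by D/Vd = 1101/246 ≈ 4.476 μg/mL.
Steady-state peak Cmax,ss = C₀·R ≈ 4.476 × 1.5470 ≈ 6.924 μg/mL.
One interval later, Cmin,ss = Cmax,ss·e^(−kτ) ≈ 6.924 × 0.3536 ≈ 2.448 μg/mL.
Trough 2.4 μg/mL vs MEC 4 μg/mL: subtherapeutic.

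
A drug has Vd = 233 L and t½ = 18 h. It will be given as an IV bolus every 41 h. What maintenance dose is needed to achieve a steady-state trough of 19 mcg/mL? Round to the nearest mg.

17041 mg

τ/t½ = 41/18 ≈ 2.2778, so f = (1/2)^(41/18) ≈ 0.206215.
Cmin,ss = (D/Vd)·f/(1−f), so D = Cmin,ss·Vd·(1−f)/f.
D = 19 × 233 × (1−f)/f ≈ 19 × 233 × 3.84931 ≈ 17040.90 mg.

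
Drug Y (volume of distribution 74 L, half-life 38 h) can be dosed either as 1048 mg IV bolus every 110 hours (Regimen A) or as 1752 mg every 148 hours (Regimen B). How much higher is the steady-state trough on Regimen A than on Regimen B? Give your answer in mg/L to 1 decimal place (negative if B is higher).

0.5 mg/L

Regimen A: f = (1/2)^(110/38) ≈ 0.1345; Cmin,ss = (1048/74)·f/(1−f) ≈ 2.201 mg/L.
Regimen B: f = (1/2)^(148/38) ≈ 0.0672; Cmin,ss = (1752/74)·f/(1−f) ≈ 1.706 mg/L.
Difference ≈ 2.201 − 1.706 ≈ 0.495 mg/L.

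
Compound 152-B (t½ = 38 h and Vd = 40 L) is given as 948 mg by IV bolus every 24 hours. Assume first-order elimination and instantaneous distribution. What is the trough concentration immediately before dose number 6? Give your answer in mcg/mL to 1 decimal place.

f = (1/2)^(τ/t½) = (1/2)^(24/38) ≈ 0.6455.
C₀ = D/Vd = 948/40 ≈ 23.700 mcg/mL.
Before the 6th dose, 5 doses have been given. Superposition: Cmin = C₀·(f + f² + … + f^5).
≈ 23.700 × (0.6455 + 0.4167 + 0.2690 + 0.1736 + 0.1121) ≈ 23.700 × 1.6169 ≈ 38.321 mcg/mL.

38.3 mcg/mL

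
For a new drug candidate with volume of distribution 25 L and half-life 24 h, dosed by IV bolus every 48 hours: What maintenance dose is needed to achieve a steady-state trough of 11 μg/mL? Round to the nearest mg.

825 mg

τ/t½ = 48/24 ≈ 2, so f = (1/2)^(48/24) ≈ 0.250000.
Cmin,ss = (D/Vd)·f/(1−f), so D = Cmin,ss·Vd·(1−f)/f.
D = 11 × 25 × (1−f)/f ≈ 11 × 25 × 3.00000 ≈ 825.00 mg.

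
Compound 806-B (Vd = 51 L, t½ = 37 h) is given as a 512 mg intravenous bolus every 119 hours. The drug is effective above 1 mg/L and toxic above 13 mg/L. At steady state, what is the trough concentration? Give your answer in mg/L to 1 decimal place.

Over one 119-h interval, 119/37 ≈ 3.2162 half-lives elapse, leaving f ≈ 0.1076 of each dose.
Accumulation ratio R = 1/(1 − f) ≈ 1/0.8924 ≈ 1.1206.
Single-dose peak C₀ = D/Vd = 512/51 ≈ 10.039 mg/L.
Steady-state peak Cmax,ss = C₀·R ≈ 10.039 × 1.1206 ≈ 11.250 mg/L.
Steady-state trough Cmin,ss = Cmax,ss·f ≈ 11.250 × 0.1076 ≈ 1.210 mg/L.
Trough 1.2 mg/L vs MEC 1 mg/L: adequate.

1.2 mg/L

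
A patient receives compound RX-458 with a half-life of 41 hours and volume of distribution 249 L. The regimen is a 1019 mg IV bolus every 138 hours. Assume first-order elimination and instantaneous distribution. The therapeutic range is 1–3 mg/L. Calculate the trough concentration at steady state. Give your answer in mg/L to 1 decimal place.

0.4 mg/L

Over one 138-h interval, 138/41 ≈ 3.3659 half-lives elapse, leaving f ≈ 0.0970 of each dose.
Single-dose peak C₀ = D/Vd = 1019/249 ≈ 4.092 mg/L.
Steady-state trough Cmin,ss = C₀·f/(1−f) ≈ 4.092 × 0.0970/0.9030 ≈ 0.440 mg/L.
Trough 0.4 mg/L vs MEC 1 mg/L: subtherapeutic.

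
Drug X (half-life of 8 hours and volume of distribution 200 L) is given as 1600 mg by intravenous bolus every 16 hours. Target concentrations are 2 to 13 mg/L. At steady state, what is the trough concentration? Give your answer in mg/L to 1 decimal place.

The dosing interval is 2 half-lives, so f = 2^(−2) = 0.25.
At steady state, R = 1/(1 − 0.25) = 4/3.
Single-dose peak C₀ = D/Vd = 1600/200 = 8 mg/L.
Steady-state peak Cmax,ss = C₀·R = 8 × 4/3 ≈ 10.667 mg/L.
Steady-state trough Cmin,ss = Cmax,ss·f ≈ 10.667 × 0.25 ≈ 2.667 mg/L.
Trough 2.7 mg/L vs MEC 2 mg/L: adequate.

2.7 mg/L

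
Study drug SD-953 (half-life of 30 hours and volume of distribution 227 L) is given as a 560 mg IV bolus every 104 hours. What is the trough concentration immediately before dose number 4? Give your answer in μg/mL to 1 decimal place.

0.2 μg/mL

f = (1/2)^(τ/t½) = (1/2)^(104/30) ≈ 0.0905.
C₀ = D/Vd = 560/227 ≈ 2.467 μg/mL.
Before the 4th dose, 3 doses have been given. Superposition: Cmin = C₀·(f + f² + … + f^3).
≈ 2.467 × (0.0905 + 0.0082 + 0.0007) ≈ 2.467 × 0.0994 ≈ 0.245 μg/mL.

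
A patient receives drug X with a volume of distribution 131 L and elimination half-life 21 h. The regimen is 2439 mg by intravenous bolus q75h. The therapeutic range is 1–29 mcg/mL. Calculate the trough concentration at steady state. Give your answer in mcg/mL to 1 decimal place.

k = ln2/t½ = ln2/21 ≈ 0.033007 h⁻¹; fraction remaining f = e^(−kτ) = e^(−0.033007×75) ≈ 0.0841.
Single-dose peak C₀ = D/Vd = 2439/131 ≈ 18.618 mcg/mL.
Steady-state trough Cmin,ss = C₀·f/(1−f) ≈ 18.618 × 0.0841/0.9159 ≈ 1.710 mcg/mL.
Trough 1.7 mcg/mL vs MEC 1 mcg/mL: adequate.

1.7 mcg/mL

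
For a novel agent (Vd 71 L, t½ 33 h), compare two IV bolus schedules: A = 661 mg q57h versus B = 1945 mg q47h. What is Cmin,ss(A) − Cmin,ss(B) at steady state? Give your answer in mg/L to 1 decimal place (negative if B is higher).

-12.2 mg/L

Regimen A: f = (1/2)^(57/33) ≈ 0.3020; Cmin,ss = (661/71)·f/(1−f) ≈ 4.028 mg/L.
Regimen B: f = (1/2)^(47/33) ≈ 0.3726; Cmin,ss = (1945/71)·f/(1−f) ≈ 16.269 mg/L.
Difference ≈ 4.028 − 16.269 ≈ -12.241 mg/L.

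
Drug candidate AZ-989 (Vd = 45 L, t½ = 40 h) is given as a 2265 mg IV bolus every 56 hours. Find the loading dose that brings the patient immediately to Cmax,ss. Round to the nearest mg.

3647 mg

f = (1/2)^(56/40) ≈ 0.378929; accumulation ratio R = 1/(1−f) ≈ 1.61012.
Loading dose to hit Cmax,ss on first dose: D_load = D_maint·R ≈ 2265 × 1.61012 ≈ 3646.92 mg.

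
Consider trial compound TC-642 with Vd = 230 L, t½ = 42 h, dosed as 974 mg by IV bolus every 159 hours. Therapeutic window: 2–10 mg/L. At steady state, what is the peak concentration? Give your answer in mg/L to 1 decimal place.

k = ln2/t½ = ln2/42 ≈ 0.016504 h⁻¹; fraction remaining f = e^(−kτ) = e^(−0.016504×159) ≈ 0.0725.
At steady state, accumulation factor R = 1/(1 − e^(−kτ)) ≈ 1.0782.
Each bolus raises the concentration by D/Vd = 974/230 ≈ 4.235 mg/L.
Steady-state peak Cmax,ss = C₀·R ≈ 4.235 × 1.0782 ≈ 4.566 mg/L.
Peak 4.6 mg/L vs MTC 10 mg/L: below toxic threshold.

4.6 mg/L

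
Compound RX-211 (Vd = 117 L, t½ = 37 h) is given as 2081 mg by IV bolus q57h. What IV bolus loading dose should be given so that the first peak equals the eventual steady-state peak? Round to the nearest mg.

3171 mg

f = (1/2)^(57/37) ≈ 0.343757; accumulation ratio R = 1/(1−f) ≈ 1.52383.
Loading dose to hit Cmax,ss on first dose: D_load = D_maint·R ≈ 2081 × 1.52383 ≈ 3171.09 mg.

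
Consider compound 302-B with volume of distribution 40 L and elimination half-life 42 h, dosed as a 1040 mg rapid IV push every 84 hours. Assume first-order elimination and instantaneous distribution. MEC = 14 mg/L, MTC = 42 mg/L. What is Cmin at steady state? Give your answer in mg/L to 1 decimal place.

8.7 mg/L

The dosing interval is 2 half-lives, so f = 2^(−2) = 0.25.
At steady state, R = 1/(1 − 0.25) = 4/3.
Single-dose peak C₀ = D/Vd = 1040/40 = 26 mg/L.
Steady-state peak Cmax,ss = C₀·R = 26 × 4/3 ≈ 34.667 mg/L.
Steady-state trough Cmin,ss = Cmax,ss·f ≈ 34.667 × 0.25 ≈ 8.667 mg/L.
Trough 8.7 mg/L vs MEC 14 mg/L: subtherapeutic.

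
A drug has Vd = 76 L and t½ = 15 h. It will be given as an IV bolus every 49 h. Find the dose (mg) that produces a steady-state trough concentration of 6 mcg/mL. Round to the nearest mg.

τ/t½ = 49/15 ≈ 3.2667, so f = (1/2)^(49/15) ≈ 0.103905.
Cmin,ss = (D/Vd)·f/(1−f), so D = Cmin,ss·Vd·(1−f)/f.
D = 6 × 76 × (1−f)/f ≈ 6 × 76 × 8.62418 ≈ 3932.63 mg.

3933 mg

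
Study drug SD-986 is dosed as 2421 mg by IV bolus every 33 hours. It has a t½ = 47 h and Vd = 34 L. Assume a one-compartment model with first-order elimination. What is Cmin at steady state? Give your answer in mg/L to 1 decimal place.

113.6 mg/L

k = ln2/t½ = ln2/47 ≈ 0.014748 h⁻¹; fraction remaining f = e^(−kτ) = e^(−0.014748×33) ≈ 0.6147.
At steady state, accumulation factor R = 1/(1 − e^(−kτ)) ≈ 2.5954.
Each bolus raises the concentration by D/Vd = 2421/34 ≈ 71.206 mg/L.
Cmax,ss = C₀/(1 − f) ≈ 71.206/0.3853 ≈ 184.807 mg/L.
One interval later, Cmin,ss = Cmax,ss·e^(−kτ) ≈ 184.807 × 0.6147 ≈ 113.601 mg/L.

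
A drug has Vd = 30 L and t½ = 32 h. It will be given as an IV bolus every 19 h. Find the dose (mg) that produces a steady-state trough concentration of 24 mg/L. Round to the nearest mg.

τ/t½ = 19/32 ≈ 0.59375, so f = (1/2)^(19/32) ≈ 0.662618.
Cmin,ss = (D/Vd)·f/(1−f), so D = Cmin,ss·Vd·(1−f)/f.
D = 24 × 30 × (1−f)/f ≈ 24 × 30 × 0.50917 ≈ 366.60 mg.

367 mg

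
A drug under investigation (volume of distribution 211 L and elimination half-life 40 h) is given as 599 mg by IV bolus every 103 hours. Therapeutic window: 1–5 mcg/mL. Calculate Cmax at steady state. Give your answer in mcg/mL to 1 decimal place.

3.4 mcg/mL

Over one 103-h interval, 103/40 ≈ 2.575 half-lives elapse, leaving f ≈ 0.1678 of each dose.
At steady state, accumulation factor R = 1/(1 − e^(−kτ)) ≈ 1.2016.
Single-dose peak C₀ = D/Vd = 599/211 ≈ 2.839 mcg/mL.
Cmax,ss = C₀/(1 − f) ≈ 2.839/0.8322 ≈ 3.411 mcg/mL.
Peak 3.4 mcg/mL vs MTC 5 mcg/mL: below toxic threshold.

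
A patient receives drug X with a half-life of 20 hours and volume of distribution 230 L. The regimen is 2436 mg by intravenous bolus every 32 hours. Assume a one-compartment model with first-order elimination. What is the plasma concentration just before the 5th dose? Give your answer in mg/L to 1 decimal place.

5.2 mg/L

f = (1/2)^(τ/t½) = (1/2)^(32/20) ≈ 0.3299.
C₀ = D/Vd = 2436/230 ≈ 10.591 mg/L.
Before the 5th dose, 4 doses have been given. Superposition: Cmin = C₀·(f + f² + … + f^4).
≈ 10.591 × (0.3299 + 0.1088 + 0.0359 + 0.0118) ≈ 10.591 × 0.4864 ≈ 5.151 mg/L.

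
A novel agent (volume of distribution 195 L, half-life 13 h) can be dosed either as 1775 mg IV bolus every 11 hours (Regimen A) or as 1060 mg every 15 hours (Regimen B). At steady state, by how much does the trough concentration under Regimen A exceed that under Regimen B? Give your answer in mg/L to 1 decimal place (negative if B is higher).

7.0 mg/L

Regimen A: f = (1/2)^(11/13) ≈ 0.5563; Cmin,ss = (1775/195)·f/(1−f) ≈ 11.413 mg/L.
Regimen B: f = (1/2)^(15/13) ≈ 0.4494; Cmin,ss = (1060/195)·f/(1−f) ≈ 4.437 mg/L.
Difference ≈ 11.413 − 4.437 ≈ 6.976 mg/L.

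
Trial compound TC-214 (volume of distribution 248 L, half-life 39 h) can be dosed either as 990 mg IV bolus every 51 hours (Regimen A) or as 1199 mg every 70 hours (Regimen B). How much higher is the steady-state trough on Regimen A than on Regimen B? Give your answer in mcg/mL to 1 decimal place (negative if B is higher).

Regimen A: f = (1/2)^(51/39) ≈ 0.4040; Cmin,ss = (990/248)·f/(1−f) ≈ 2.706 mcg/mL.
Regimen B: f = (1/2)^(70/39) ≈ 0.2882; Cmin,ss = (1199/248)·f/(1−f) ≈ 1.958 mcg/mL.
Difference ≈ 2.706 − 1.958 ≈ 0.748 mcg/mL.

0.7 mcg/mL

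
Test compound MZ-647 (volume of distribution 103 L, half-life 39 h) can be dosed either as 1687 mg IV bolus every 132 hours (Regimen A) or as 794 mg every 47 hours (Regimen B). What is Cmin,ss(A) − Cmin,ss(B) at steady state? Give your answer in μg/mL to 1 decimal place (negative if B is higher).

-4.2 μg/mL

Regimen A: f = (1/2)^(132/39) ≈ 0.0957; Cmin,ss = (1687/103)·f/(1−f) ≈ 1.733 μg/mL.
Regimen B: f = (1/2)^(47/39) ≈ 0.4337; Cmin,ss = (794/103)·f/(1−f) ≈ 5.904 μg/mL.
Difference ≈ 1.733 − 5.904 ≈ -4.171 μg/mL.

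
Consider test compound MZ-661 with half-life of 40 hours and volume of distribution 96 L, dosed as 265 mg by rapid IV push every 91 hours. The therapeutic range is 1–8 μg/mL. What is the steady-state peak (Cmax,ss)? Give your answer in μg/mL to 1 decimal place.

Over one 91-h interval, 91/40 ≈ 2.275 half-lives elapse, leaving f ≈ 0.2066 of each dose.
Accumulation ratio R = 1/(1 − f) ≈ 1/0.7934 ≈ 1.2604.
Each bolus raises the concentration by D/Vd = 265/96 ≈ 2.760 μg/mL.
Steady-state peak Cmax,ss = C₀·R ≈ 2.760 × 1.2604 ≈ 3.479 μg/mL.
Peak 3.5 μg/mL vs MTC 8 μg/mL: below toxic threshold.

3.5 μg/mL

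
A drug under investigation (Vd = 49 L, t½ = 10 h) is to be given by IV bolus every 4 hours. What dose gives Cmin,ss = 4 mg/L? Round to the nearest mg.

63 mg

τ/t½ = 4/10 ≈ 0.4, so f = (1/2)^(4/10) ≈ 0.757858.
Cmin,ss = (D/Vd)·f/(1−f), so D = Cmin,ss·Vd·(1−f)/f.
D = 4 × 49 × (1−f)/f ≈ 4 × 49 × 0.31951 ≈ 62.62 mg.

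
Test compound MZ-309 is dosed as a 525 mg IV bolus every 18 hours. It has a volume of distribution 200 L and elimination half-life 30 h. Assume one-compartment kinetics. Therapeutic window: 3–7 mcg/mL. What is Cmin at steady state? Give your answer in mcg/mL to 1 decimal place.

τ/t½ = 18/30 ≈ 0.6, so fraction remaining f = (1/2)^(18/30) ≈ 0.6598.
At steady state, accumulation factor R = 1/(1 − e^(−kτ)) ≈ 2.9394.
Single-dose peak C₀ = D/Vd = 525/200 ≈ 2.625 mcg/mL.
Steady-state peak Cmax,ss = C₀·R ≈ 2.625 × 2.9394 ≈ 7.716 mcg/mL.
Steady-state trough Cmin,ss = Cmax,ss·f ≈ 7.716 × 0.6598 ≈ 5.091 mcg/mL.
Trough 5.1 mcg/mL vs MEC 3 mcg/mL: adequate.

5.1 mcg/mL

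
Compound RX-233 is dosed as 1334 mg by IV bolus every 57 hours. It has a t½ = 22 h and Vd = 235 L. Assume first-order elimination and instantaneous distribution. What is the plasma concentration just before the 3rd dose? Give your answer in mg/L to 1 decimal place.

1.1 mg/L

f = (1/2)^(τ/t½) = (1/2)^(57/22) ≈ 0.1660.
C₀ = D/Vd = 1334/235 ≈ 5.677 mg/L.
Before the 3rd dose, 2 doses have been given. Superposition: Cmin = C₀·(f + f²).
≈ 5.677 × (0.1660 + 0.0276) ≈ 5.677 × 0.1936 ≈ 1.099 mg/L.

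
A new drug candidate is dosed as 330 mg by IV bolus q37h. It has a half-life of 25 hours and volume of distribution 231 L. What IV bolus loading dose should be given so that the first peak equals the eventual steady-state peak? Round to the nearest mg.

f = (1/2)^(37/25) ≈ 0.358489; accumulation ratio R = 1/(1−f) ≈ 1.55882.
Loading dose to hit Cmax,ss on first dose: D_load = D_maint·R ≈ 330 × 1.55882 ≈ 514.41 mg.

514 mg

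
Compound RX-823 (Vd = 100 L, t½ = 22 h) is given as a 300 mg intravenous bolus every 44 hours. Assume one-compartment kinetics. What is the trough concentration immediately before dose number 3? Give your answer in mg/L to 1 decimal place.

0.9 mg/L

f = (1/2)^(τ/t½) = (1/2)^(44/22) ≈ 0.2500.
C₀ = D/Vd = 300/100 ≈ 3.000 mg/L.
Before the 3rd dose, 2 doses have been given. Superposition: Cmin = C₀·(f + f²).
≈ 3.000 × (0.2500 + 0.0625) ≈ 3.000 × 0.3125 ≈ 0.938 mg/L.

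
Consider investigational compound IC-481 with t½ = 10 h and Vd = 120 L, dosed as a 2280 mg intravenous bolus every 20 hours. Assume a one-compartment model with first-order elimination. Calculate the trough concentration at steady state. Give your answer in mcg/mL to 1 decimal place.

6.3 mcg/mL

τ = 20 h = 2 half-lives, so f = (1/2)^2 = 0.25.
At steady state, R = 1/(1 − 0.25) = 4/3.
Single-dose peak C₀ = D/Vd = 2280/120 = 19 mcg/mL.
Steady-state peak Cmax,ss = C₀·R = 19 × 4/3 ≈ 25.333 mcg/mL.
Steady-state trough Cmin,ss = Cmax,ss·f ≈ 25.333 × 0.25 ≈ 6.333 mcg/mL.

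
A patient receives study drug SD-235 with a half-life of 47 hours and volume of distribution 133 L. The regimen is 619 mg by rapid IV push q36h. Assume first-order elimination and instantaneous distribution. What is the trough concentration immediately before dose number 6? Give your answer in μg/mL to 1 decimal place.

6.2 μg/mL

f = (1/2)^(τ/t½) = (1/2)^(36/47) ≈ 0.5881.
C₀ = D/Vd = 619/133 ≈ 4.654 μg/mL.
Before the 6th dose, 5 doses have been given. Superposition: Cmin = C₀·(f + f² + … + f^5).
≈ 4.654 × (0.5881 + 0.3459 + 0.2034 + 0.1196 + 0.0703) ≈ 4.654 × 1.3273 ≈ 6.177 μg/mL.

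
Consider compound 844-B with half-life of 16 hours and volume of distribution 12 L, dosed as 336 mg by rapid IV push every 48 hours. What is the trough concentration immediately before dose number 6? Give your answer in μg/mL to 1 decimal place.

4.0 μg/mL

f = (1/2)^(τ/t½) = (1/2)^(48/16) ≈ 0.1250.
C₀ = D/Vd = 336/12 ≈ 28.000 μg/mL.
Before the 6th dose, 5 doses have been given. Superposition: Cmin = C₀·(f + f² + … + f^5).
≈ 28.000 × (0.1250 + 0.0156 + 0.0020 + 0.0002 + 0.0000) ≈ 28.000 × 0.1428 ≈ 3.998 μg/mL.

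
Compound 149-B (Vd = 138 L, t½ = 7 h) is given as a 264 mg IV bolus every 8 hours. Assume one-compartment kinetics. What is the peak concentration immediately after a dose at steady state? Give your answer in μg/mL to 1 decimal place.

τ/t½ = 8/7 ≈ 1.1429, so fraction remaining f = (1/2)^(8/7) ≈ 0.4529.
At steady state, accumulation factor R = 1/(1 − e^(−kτ)) ≈ 1.8278.
Each bolus raises the concentration by D/Vd = 264/138 ≈ 1.913 μg/mL.
Cmax,ss = C₀/(1 − f) ≈ 1.913/0.5471 ≈ 3.497 μg/mL.

3.5 μg/mL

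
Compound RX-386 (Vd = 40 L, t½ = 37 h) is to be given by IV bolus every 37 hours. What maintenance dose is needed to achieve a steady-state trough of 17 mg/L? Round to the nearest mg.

τ/t½ = 37/37 ≈ 1, so f = (1/2)^(37/37) ≈ 0.500000.
Cmin,ss = (D/Vd)·f/(1−f), so D = Cmin,ss·Vd·(1−f)/f.
D = 17 × 40 × (1−f)/f ≈ 17 × 40 × 1.00000 ≈ 680.00 mg.

680 mg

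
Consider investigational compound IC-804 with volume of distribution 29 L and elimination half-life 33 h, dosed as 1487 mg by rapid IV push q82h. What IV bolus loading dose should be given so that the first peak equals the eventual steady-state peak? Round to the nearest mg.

1810 mg

f = (1/2)^(82/33) ≈ 0.178643; accumulation ratio R = 1/(1−f) ≈ 1.21750.
Loading dose to hit Cmax,ss on first dose: D_load = D_maint·R ≈ 1487 × 1.21750 ≈ 1810.42 mg.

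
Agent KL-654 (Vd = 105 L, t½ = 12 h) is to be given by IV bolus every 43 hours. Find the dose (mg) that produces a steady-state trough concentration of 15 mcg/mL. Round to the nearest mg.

τ/t½ = 43/12 ≈ 3.5833, so f = (1/2)^(43/12) ≈ 0.083427.
Cmin,ss = (D/Vd)·f/(1−f), so D = Cmin,ss·Vd·(1−f)/f.
D = 15 × 105 × (1−f)/f ≈ 15 × 105 × 10.98653 ≈ 17303.78 mg.

17304 mg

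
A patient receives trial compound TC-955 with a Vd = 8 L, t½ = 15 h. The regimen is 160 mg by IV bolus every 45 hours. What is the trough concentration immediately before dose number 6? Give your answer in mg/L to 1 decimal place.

f = (1/2)^(τ/t½) = (1/2)^(45/15) ≈ 0.1250.
C₀ = D/Vd = 160/8 ≈ 20.000 mg/L.
Before the 6th dose, 5 doses have been given. Superposition: Cmin = C₀·(f + f² + … + f^5).
≈ 20.000 × (0.1250 + 0.0156 + 0.0020 + 0.0002 + 0.0000) ≈ 20.000 × 0.1428 ≈ 2.856 mg/L.

2.9 mg/L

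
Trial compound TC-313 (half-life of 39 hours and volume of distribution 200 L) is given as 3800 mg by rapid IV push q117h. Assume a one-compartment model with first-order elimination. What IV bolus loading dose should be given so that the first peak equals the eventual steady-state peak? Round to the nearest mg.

4343 mg

f = (1/2)^(117/39) ≈ 0.125000; accumulation ratio R = 1/(1−f) ≈ 1.14286.
Loading dose to hit Cmax,ss on first dose: D_load = D_maint·R ≈ 3800 × 1.14286 ≈ 4342.87 mg.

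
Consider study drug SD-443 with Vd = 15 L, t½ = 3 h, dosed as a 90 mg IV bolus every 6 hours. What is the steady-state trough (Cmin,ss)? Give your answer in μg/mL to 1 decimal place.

τ = 6 h = 2 half-lives, so f = (1/2)^2 = 0.25.
At steady state, R = 1/(1 − 0.25) = 4/3.
Single-dose peak C₀ = D/Vd = 90/15 = 6 μg/mL.
Steady-state peak Cmax,ss = C₀·R = 6 × 4/3 ≈ 8.000 μg/mL.
Steady-state trough Cmin,ss = Cmax,ss·f ≈ 8.000 × 0.25 ≈ 2.000 μg/mL.

2.0 μg/mL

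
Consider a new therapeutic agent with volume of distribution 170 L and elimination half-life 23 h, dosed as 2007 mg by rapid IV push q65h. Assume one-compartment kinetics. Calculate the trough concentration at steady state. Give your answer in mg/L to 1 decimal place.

1.9 mg/L

τ/t½ = 65/23 ≈ 2.8261, so fraction remaining f = (1/2)^(65/23) ≈ 0.1410.
Accumulation ratio R = 1/(1 − f) ≈ 1/0.8590 ≈ 1.1641.
Each bolus raises the concentration by D/Vd = 2007/170 ≈ 11.806 mg/L.
Cmax,ss = C₀/(1 − f) ≈ 11.806/0.8590 ≈ 13.744 mg/L.
One interval later, Cmin,ss = Cmax,ss·e^(−kτ) ≈ 13.744 × 0.1410 ≈ 1.938 mg/L.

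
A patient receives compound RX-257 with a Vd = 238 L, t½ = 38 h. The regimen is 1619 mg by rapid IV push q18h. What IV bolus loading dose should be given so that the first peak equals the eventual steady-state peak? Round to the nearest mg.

5785 mg

f = (1/2)^(18/38) ≈ 0.720123; accumulation ratio R = 1/(1−f) ≈ 3.57300.
Loading dose to hit Cmax,ss on first dose: D_load = D_maint·R ≈ 1619 × 3.57300 ≈ 5784.69 mg.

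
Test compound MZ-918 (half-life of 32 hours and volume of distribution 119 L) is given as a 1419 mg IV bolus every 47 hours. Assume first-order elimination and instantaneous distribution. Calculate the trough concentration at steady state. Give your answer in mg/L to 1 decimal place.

k = ln2/t½ = ln2/32 ≈ 0.021661 h⁻¹; fraction remaining f = e^(−kτ) = e^(−0.021661×47) ≈ 0.3613.
Single-dose peak C₀ = D/Vd = 1419/119 ≈ 11.924 mg/L.
Steady-state trough Cmin,ss = C₀·f/(1−f) ≈ 11.924 × 0.3613/0.6387 ≈ 6.745 mg/L.

6.7 mg/L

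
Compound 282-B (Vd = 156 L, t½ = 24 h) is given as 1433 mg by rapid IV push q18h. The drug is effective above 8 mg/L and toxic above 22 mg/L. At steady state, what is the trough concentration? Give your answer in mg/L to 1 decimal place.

τ/t½ = 18/24 ≈ 0.75, so fraction remaining f = (1/2)^(18/24) ≈ 0.5946.
Accumulation ratio R = 1/(1 − f) ≈ 1/0.4054 ≈ 2.4667.
Single-dose peak C₀ = D/Vd = 1433/156 ≈ 9.186 mg/L.
Steady-state peak Cmax,ss = C₀·R ≈ 9.186 × 2.4667 ≈ 22.659 mg/L.
One interval later, Cmin,ss = Cmax,ss·e^(−kτ) ≈ 22.659 × 0.5946 ≈ 13.473 mg/L.
Trough 13.5 mg/L vs MEC 8 mg/L: adequate.

13.5 mg/L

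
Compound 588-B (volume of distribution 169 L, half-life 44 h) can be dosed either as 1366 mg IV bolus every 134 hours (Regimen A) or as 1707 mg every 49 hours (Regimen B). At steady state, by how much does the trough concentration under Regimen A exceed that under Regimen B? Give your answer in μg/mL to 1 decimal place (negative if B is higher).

-7.6 μg/mL

Regimen A: f = (1/2)^(134/44) ≈ 0.1211; Cmin,ss = (1366/169)·f/(1−f) ≈ 1.114 μg/mL.
Regimen B: f = (1/2)^(49/44) ≈ 0.4621; Cmin,ss = (1707/169)·f/(1−f) ≈ 8.677 μg/mL.
Difference ≈ 1.114 − 8.677 ≈ -7.563 μg/mL.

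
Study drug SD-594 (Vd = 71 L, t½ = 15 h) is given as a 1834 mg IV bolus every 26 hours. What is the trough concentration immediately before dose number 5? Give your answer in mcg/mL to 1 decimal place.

11.0 mcg/mL

f = (1/2)^(τ/t½) = (1/2)^(26/15) ≈ 0.3008.
C₀ = D/Vd = 1834/71 ≈ 25.831 mcg/mL.
Before the 5th dose, 4 doses have been given. Superposition: Cmin = C₀·(f + f² + … + f^4).
≈ 25.831 × (0.3008 + 0.0905 + 0.0272 + 0.0082) ≈ 25.831 × 0.4267 ≈ 11.022 mcg/mL.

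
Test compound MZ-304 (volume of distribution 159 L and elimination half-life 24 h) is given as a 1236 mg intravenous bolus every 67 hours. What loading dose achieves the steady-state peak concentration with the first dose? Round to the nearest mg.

1445 mg

f = (1/2)^(67/24) ≈ 0.144419; accumulation ratio R = 1/(1−f) ≈ 1.16880.
Loading dose to hit Cmax,ss on first dose: D_load = D_maint·R ≈ 1236 × 1.16880 ≈ 1444.64 mg.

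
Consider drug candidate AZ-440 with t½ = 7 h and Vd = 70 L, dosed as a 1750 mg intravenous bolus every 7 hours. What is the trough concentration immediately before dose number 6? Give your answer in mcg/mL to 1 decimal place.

f = (1/2)^(τ/t½) = (1/2)^(7/7) ≈ 0.5000.
C₀ = D/Vd = 1750/70 ≈ 25.000 mcg/mL.
Before the 6th dose, 5 doses have been given. Superposition: Cmin = C₀·(f + f² + … + f^5).
≈ 25.000 × (0.5000 + 0.2500 + 0.1250 + 0.0625 + 0.0313) ≈ 25.000 × 0.9688 ≈ 24.220 mcg/mL.

24.2 mcg/mL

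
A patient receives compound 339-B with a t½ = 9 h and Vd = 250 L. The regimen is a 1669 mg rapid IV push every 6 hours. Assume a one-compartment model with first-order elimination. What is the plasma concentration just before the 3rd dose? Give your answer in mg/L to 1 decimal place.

f = (1/2)^(τ/t½) = (1/2)^(6/9) ≈ 0.6300.
C₀ = D/Vd = 1669/250 ≈ 6.676 mg/L.
Before the 3rd dose, 2 doses have been given. Superposition: Cmin = C₀·(f + f²).
≈ 6.676 × (0.6300 + 0.3969) ≈ 6.676 × 1.0269 ≈ 6.856 mg/L.

6.9 mg/L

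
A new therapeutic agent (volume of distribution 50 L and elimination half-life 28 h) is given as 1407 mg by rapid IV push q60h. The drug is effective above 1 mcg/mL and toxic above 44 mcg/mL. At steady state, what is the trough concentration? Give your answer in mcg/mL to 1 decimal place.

8.2 mcg/mL

τ/t½ = 60/28 ≈ 2.1429, so fraction remaining f = (1/2)^(60/28) ≈ 0.2264.
At steady state, accumulation factor R = 1/(1 − e^(−kτ)) ≈ 1.2927.
Single-dose peak C₀ = D/Vd = 1407/50 ≈ 28.140 mcg/mL.
Steady-state peak Cmax,ss = C₀·R ≈ 28.140 × 1.2927 ≈ 36.377 mcg/mL.
One interval later, Cmin,ss = Cmax,ss·e^(−kτ) ≈ 36.377 × 0.2264 ≈ 8.236 mcg/mL.
Trough 8.2 mcg/mL vs MEC 1 mcg/mL: adequate.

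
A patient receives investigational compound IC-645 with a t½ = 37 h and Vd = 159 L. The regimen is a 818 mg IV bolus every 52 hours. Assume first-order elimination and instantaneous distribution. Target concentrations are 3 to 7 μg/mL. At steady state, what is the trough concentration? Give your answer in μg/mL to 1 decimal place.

3.1 μg/mL

τ/t½ = 52/37 ≈ 1.4054, so fraction remaining f = (1/2)^(52/37) ≈ 0.3775.
Accumulation ratio R = 1/(1 − f) ≈ 1/0.6225 ≈ 1.6064.
Single-dose peak C₀ = D/Vd = 818/159 ≈ 5.145 μg/mL.
Steady-state peak Cmax,ss = C₀·R ≈ 5.145 × 1.6064 ≈ 8.265 μg/mL.
One interval later, Cmin,ss = Cmax,ss·e^(−kτ) ≈ 8.265 × 0.3775 ≈ 3.120 μg/mL.
Trough 3.1 μg/mL vs MEC 3 μg/mL: adequate.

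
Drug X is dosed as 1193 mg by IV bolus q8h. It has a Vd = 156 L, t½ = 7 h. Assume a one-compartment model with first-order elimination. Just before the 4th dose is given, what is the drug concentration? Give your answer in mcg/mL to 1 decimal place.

5.7 mcg/mL

f = (1/2)^(τ/t½) = (1/2)^(8/7) ≈ 0.4529.
C₀ = D/Vd = 1193/156 ≈ 7.647 mcg/mL.
Before the 4th dose, 3 doses have been given. Superposition: Cmin = C₀·(f + f² + … + f^3).
≈ 7.647 × (0.4529 + 0.2051 + 0.0929) ≈ 7.647 × 0.7509 ≈ 5.742 mcg/mL.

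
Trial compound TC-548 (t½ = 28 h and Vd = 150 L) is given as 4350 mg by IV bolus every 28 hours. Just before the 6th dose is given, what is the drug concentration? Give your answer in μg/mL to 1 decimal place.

f = (1/2)^(τ/t½) = (1/2)^(28/28) ≈ 0.5000.
C₀ = D/Vd = 4350/150 ≈ 29.000 μg/mL.
Before the 6th dose, 5 doses have been given. Superposition: Cmin = C₀·(f + f² + … + f^5).
≈ 29.000 × (0.5000 + 0.2500 + 0.1250 + 0.0625 + 0.0313) ≈ 29.000 × 0.9688 ≈ 28.095 μg/mL.

28.1 μg/mL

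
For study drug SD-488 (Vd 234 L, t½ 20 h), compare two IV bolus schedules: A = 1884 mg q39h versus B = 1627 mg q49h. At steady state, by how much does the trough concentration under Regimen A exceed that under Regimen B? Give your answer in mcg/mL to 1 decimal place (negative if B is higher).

1.3 mcg/mL

Regimen A: f = (1/2)^(39/20) ≈ 0.2588; Cmin,ss = (1884/234)·f/(1−f) ≈ 2.811 mcg/mL.
Regimen B: f = (1/2)^(49/20) ≈ 0.1830; Cmin,ss = (1627/234)·f/(1−f) ≈ 1.557 mcg/mL.
Difference ≈ 2.811 − 1.557 ≈ 1.254 mcg/mL.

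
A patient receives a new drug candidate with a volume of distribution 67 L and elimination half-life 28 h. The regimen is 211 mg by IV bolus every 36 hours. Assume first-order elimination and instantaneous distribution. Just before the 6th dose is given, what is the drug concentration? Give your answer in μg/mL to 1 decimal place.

f = (1/2)^(τ/t½) = (1/2)^(36/28) ≈ 0.4102.
C₀ = D/Vd = 211/67 ≈ 3.149 μg/mL.
Before the 6th dose, 5 doses have been given. Superposition: Cmin = C₀·(f + f² + … + f^5).
≈ 3.149 × (0.4102 + 0.1683 + 0.0690 + 0.0283 + 0.0116) ≈ 3.149 × 0.6874 ≈ 2.165 μg/mL.

2.2 μg/mL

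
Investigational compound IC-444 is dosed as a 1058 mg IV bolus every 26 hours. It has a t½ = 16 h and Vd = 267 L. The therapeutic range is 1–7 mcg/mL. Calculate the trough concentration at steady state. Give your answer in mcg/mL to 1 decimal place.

1.9 mcg/mL

τ/t½ = 26/16 ≈ 1.625, so fraction remaining f = (1/2)^(26/16) ≈ 0.3242.
At steady state, accumulation factor R = 1/(1 − e^(−kτ)) ≈ 1.4797.
Each bolus raises the concentration by D/Vd = 1058/267 ≈ 3.963 mcg/mL.
Cmax,ss = C₀/(1 − f) ≈ 3.963/0.6758 ≈ 5.864 mcg/mL.
Steady-state trough Cmin,ss = Cmax,ss·f ≈ 5.864 × 0.3242 ≈ 1.901 mcg/mL.
Trough 1.9 mcg/mL vs MEC 1 mcg/mL: adequate.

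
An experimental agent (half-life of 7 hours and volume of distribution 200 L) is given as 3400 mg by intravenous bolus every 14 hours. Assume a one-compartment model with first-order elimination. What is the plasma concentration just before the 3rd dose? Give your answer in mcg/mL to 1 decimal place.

5.3 mcg/mL

f = (1/2)^(τ/t½) = (1/2)^(14/7) ≈ 0.2500.
C₀ = D/Vd = 3400/200 ≈ 17.000 mcg/mL.
Before the 3rd dose, 2 doses have been given. Superposition: Cmin = C₀·(f + f²).
≈ 17.000 × (0.2500 + 0.0625) ≈ 17.000 × 0.3125 ≈ 5.312 mcg/mL.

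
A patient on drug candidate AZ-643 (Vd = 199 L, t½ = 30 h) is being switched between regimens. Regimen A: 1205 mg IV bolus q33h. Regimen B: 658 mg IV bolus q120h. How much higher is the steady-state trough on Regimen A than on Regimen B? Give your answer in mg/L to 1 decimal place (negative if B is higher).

Regimen A: f = (1/2)^(33/30) ≈ 0.4665; Cmin,ss = (1205/199)·f/(1−f) ≈ 5.295 mg/L.
Regimen B: f = (1/2)^(120/30) ≈ 0.0625; Cmin,ss = (658/199)·f/(1−f) ≈ 0.220 mg/L.
Difference ≈ 5.295 − 0.220 ≈ 5.075 mg/L.

5.1 mg/L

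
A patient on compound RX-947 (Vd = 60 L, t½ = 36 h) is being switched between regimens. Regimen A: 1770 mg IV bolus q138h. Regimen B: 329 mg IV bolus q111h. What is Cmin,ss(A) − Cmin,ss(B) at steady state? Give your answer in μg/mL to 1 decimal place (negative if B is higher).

1.5 μg/mL

Regimen A: f = (1/2)^(138/36) ≈ 0.0702; Cmin,ss = (1770/60)·f/(1−f) ≈ 2.227 μg/mL.
Regimen B: f = (1/2)^(111/36) ≈ 0.1180; Cmin,ss = (329/60)·f/(1−f) ≈ 0.734 μg/mL.
Difference ≈ 2.227 − 0.734 ≈ 1.493 μg/mL.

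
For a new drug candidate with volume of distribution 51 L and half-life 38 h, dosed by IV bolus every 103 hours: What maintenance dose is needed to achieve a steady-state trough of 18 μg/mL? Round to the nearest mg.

5091 mg

τ/t½ = 103/38 ≈ 2.7105, so f = (1/2)^(103/38) ≈ 0.152774.
Cmin,ss = (D/Vd)·f/(1−f), so D = Cmin,ss·Vd·(1−f)/f.
D = 18 × 51 × (1−f)/f ≈ 18 × 51 × 5.54562 ≈ 5090.88 mg.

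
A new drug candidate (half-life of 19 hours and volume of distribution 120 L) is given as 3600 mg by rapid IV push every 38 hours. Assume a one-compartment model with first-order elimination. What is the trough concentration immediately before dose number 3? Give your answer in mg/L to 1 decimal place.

f = (1/2)^(τ/t½) = (1/2)^(38/19) ≈ 0.2500.
C₀ = D/Vd = 3600/120 ≈ 30.000 mg/L.
Before the 3rd dose, 2 doses have been given. Superposition: Cmin = C₀·(f + f²).
≈ 30.000 × (0.2500 + 0.0625) ≈ 30.000 × 0.3125 ≈ 9.375 mg/L.

9.4 mg/L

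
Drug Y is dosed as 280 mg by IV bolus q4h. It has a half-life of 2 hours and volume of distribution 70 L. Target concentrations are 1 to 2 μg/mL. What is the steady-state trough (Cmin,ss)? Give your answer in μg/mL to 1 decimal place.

The dosing interval is 2 half-lives, so f = 2^(−2) = 0.25.
At steady state, R = 1/(1 − 0.25) = 4/3.
Single-dose peak C₀ = D/Vd = 280/70 = 4 μg/mL.
Steady-state peak Cmax,ss = C₀·R = 4 × 4/3 ≈ 5.333 μg/mL.
Steady-state trough Cmin,ss = Cmax,ss·f ≈ 5.333 × 0.25 ≈ 1.333 μg/mL.
Trough 1.3 μg/mL vs MEC 1 μg/mL: adequate.

1.3 μg/mL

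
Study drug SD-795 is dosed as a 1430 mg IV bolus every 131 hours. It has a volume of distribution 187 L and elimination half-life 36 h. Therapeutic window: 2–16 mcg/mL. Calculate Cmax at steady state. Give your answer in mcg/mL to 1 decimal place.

τ/t½ = 131/36 ≈ 3.6389, so fraction remaining f = (1/2)^(131/36) ≈ 0.0803.
Accumulation ratio R = 1/(1 − f) ≈ 1/0.9197 ≈ 1.0873.
Single-dose peak C₀ = D/Vd = 1430/187 ≈ 7.647 mcg/mL.
Steady-state peak Cmax,ss = C₀·R ≈ 7.647 × 1.0873 ≈ 8.315 mcg/mL.
Peak 8.3 mcg/mL vs MTC 16 mcg/mL: below toxic threshold.

8.3 mcg/mL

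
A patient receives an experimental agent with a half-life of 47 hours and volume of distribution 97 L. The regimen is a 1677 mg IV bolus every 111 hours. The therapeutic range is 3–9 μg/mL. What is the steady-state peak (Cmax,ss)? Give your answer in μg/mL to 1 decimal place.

k = ln2/t½ = ln2/47 ≈ 0.014748 h⁻¹; fraction remaining f = e^(−kτ) = e^(−0.014748×111) ≈ 0.1946.
Accumulation ratio R = 1/(1 − f) ≈ 1/0.8054 ≈ 1.2416.
Each bolus raises the concentration by D/Vd = 1677/97 ≈ 17.289 μg/mL.
Cmax,ss = C₀/(1 − f) ≈ 17.289/0.8054 ≈ 21.466 μg/mL.
Peak 21.5 μg/mL vs MTC 9 μg/mL: exceeds toxic threshold.

21.5 μg/mL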